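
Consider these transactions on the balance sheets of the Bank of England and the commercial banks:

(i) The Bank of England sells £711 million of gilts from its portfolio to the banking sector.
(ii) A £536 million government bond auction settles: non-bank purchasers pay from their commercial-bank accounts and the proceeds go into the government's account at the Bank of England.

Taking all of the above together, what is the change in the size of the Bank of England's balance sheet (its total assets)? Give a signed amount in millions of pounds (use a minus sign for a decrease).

Bank of England balance sheet:
  Assets:      Securities −£711M
  Liabilities: Bank reserves −£1247M, Government deposits +£536M
Change in total Bank of England assets = -£711 million.

-£711 million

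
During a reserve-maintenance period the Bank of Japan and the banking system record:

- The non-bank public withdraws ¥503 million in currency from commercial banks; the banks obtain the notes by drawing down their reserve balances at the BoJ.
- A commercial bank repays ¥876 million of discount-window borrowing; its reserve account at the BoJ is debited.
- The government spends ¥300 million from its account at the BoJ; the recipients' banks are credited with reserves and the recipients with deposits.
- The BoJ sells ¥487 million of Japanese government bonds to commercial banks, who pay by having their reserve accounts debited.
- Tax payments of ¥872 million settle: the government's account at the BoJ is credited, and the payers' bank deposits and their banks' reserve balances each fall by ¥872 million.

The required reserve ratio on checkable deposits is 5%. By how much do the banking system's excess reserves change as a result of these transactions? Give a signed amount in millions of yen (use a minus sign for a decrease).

Currency withdrawal ¥503 million: reserves −¥503M, deposits −¥503M.
Discount-window repayment ¥876 million: reserves −¥876M, deposits 0.
Government spending ¥300 million: reserves +¥300M, deposits +¥300M.
OMO sale (to banks) ¥487 million: reserves −¥487M, deposits 0.
Government account inflow ¥872 million: reserves −¥872M, deposits −¥872M.
Totals: Δreserves = −¥2438M, Δdeposits = −¥1075M.
Δrequired reserves = 5% × −¥1075M = −¥53.75M.
Δexcess reserves = Δreserves − Δrequired = −¥2438M − (−¥53.75M) = -¥2384.25 million.

-¥2384.25 million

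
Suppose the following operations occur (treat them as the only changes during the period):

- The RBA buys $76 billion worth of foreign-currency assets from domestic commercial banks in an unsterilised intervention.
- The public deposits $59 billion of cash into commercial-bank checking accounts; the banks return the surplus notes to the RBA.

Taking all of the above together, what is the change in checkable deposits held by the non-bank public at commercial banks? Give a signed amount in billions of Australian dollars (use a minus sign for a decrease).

+$59 billion

FX purchase $76 billion: the counterparty is a bank, so public deposits are unchanged → 0.
Currency deposit $59 billion: non-bank counterparties' bank balances rise → +$59B.
Net: 0 + 59 = +$59 billion.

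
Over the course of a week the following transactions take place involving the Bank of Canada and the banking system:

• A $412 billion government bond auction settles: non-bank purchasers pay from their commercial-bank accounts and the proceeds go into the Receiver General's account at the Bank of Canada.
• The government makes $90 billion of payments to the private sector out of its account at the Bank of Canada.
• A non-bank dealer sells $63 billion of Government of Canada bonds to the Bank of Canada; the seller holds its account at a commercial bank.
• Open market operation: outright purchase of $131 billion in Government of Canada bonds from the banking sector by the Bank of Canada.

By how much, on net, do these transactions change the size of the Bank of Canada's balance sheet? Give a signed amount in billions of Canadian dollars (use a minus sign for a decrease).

Bank of Canada balance sheet:
  Assets:      Securities +$194B
  Liabilities: Bank reserves −$128B, Government deposits +$322B
Change in total Bank of Canada assets = +$194 billion.

+$194 billion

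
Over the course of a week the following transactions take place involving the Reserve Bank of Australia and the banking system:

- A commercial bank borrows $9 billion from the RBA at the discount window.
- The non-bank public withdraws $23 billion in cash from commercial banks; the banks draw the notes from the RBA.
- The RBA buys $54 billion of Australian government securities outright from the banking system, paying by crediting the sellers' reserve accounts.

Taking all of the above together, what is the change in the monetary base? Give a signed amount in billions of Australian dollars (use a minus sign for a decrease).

+$63 billion

Discount-window loan $9 billion: RBA balance sheet expands → +$9B.
Currency withdrawal $23 billion: just a shift between currency and reserves — both are base money → 0.
OMO purchase (from banks) $54 billion: RBA balance sheet expands → +$54B.
Net: 9 + 0 + 54 = +$63 billion.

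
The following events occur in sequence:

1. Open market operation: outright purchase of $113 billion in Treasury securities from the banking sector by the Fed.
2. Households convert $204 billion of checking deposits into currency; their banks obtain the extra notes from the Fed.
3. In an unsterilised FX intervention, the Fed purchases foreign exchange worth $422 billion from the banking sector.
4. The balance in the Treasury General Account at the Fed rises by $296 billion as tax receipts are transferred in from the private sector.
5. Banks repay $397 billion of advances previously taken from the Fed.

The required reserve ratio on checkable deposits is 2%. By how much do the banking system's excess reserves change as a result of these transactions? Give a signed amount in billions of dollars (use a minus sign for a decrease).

OMO purchase (from banks) $113 billion: reserves +$113B, deposits 0.
Currency withdrawal $204 billion: reserves −$204B, deposits −$204B.
FX purchase $422 billion: reserves +$422B, deposits 0.
Government account inflow $296 billion: reserves −$296B, deposits −$296B.
Discount-window repayment $397 billion: reserves −$397B, deposits 0.
Totals: Δreserves = −$362B, Δdeposits = −$500B.
Δrequired reserves = 2% × −$500B = −$10B.
Δexcess reserves = Δreserves − Δrequired = −$362B − (−$10B) = -$352 billion.

-$352 billion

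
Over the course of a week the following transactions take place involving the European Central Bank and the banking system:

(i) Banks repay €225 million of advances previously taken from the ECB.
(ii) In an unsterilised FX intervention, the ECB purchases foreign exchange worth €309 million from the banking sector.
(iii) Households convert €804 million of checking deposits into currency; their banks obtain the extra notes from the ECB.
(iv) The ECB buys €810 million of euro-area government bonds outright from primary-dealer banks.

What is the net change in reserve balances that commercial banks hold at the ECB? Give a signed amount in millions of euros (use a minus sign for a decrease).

+€90 million

Discount-window repayment €225 million: repayment is debited from reserves → −€225M.
FX purchase €309 million: the ECB pays by crediting reserve accounts → +€309M.
Currency withdrawal €804 million: banks swap reserves for currency → −€804M.
OMO purchase (from banks) €810 million: the ECB pays by crediting reserve accounts → +€810M.
Net: −225 + 309 − 804 + 810 = +€90 million.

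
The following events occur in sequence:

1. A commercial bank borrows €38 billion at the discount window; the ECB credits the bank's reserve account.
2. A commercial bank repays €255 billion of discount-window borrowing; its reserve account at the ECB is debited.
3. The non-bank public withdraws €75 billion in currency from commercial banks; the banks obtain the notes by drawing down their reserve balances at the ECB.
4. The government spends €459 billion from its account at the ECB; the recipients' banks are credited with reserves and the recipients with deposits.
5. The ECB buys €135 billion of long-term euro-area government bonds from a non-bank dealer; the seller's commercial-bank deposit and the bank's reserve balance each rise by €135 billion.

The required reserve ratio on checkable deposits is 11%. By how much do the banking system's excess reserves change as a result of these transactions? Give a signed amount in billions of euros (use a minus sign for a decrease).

+€244.91 billion

Discount-window loan €38 billion: reserves +€38B, deposits 0.
Discount-window repayment €255 billion: reserves −€255B, deposits 0.
Currency withdrawal €75 billion: reserves −€75B, deposits −€75B.
Government spending €459 billion: reserves +€459B, deposits +€459B.
Asset purchase (from non-banks) €135 billion: reserves +€135B, deposits +€135B.
Totals: Δreserves = +€302B, Δdeposits = +€519B.
Δrequired reserves = 11% × +€519B = +€57.09B.
Δexcess reserves = Δreserves − Δrequired = +€302B − (+€57.09B) = +€244.91 billion.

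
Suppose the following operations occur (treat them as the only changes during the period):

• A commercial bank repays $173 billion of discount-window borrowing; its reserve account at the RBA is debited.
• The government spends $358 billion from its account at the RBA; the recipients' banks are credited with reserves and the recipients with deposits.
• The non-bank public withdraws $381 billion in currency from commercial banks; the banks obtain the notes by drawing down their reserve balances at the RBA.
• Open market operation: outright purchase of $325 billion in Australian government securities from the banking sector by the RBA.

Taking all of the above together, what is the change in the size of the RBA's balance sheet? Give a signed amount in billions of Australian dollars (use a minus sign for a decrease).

+$152 billion

Discount-window repayment $173 billion: an RBA asset is shed → −$173B.
Government spending $358 billion: only the composition of liabilities changes → 0.
Currency withdrawal $381 billion: only the composition of liabilities changes → 0.
OMO purchase (from banks) $325 billion: an RBA asset is acquired → +$325B.
Net: −173 + 0 + 0 + 325 = +$152 billion.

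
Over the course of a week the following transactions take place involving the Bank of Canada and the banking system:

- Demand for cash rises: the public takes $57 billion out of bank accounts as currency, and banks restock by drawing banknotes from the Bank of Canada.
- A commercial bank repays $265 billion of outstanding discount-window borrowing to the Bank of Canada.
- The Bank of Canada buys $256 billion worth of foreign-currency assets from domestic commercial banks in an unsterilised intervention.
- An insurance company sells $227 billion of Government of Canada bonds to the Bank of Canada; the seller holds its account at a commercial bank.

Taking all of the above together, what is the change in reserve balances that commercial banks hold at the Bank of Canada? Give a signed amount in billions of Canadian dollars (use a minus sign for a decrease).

Currency withdrawal $57 billion: banks swap reserves for currency → −$57B.
Discount-window repayment $265 billion: repayment is debited from reserves → −$265B.
FX purchase $256 billion: the Bank of Canada pays by crediting reserve accounts → +$256B.
Asset purchase (from non-banks) $227 billion: the Bank of Canada pays by crediting reserve accounts → +$227B.
Net: −57 − 265 + 256 + 227 = +$161 billion.

+$161 billion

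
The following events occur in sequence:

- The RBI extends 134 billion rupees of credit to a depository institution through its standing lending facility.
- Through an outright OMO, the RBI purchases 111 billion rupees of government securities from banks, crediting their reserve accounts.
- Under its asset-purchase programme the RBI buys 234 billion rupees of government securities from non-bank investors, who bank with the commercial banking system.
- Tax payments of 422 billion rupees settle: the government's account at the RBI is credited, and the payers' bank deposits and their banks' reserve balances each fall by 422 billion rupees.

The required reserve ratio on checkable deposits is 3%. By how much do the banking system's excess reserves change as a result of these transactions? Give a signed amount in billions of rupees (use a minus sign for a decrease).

Discount-window loan 134 billion rupees: reserves +134B, deposits 0.
OMO purchase (from banks) 111 billion rupees: reserves +111B, deposits 0.
Asset purchase (from non-banks) 234 billion rupees: reserves +234B, deposits +234B.
Government account inflow 422 billion rupees: reserves −422B, deposits −422B.
Totals: Δreserves = +57B, Δdeposits = −188B.
Δrequired reserves = 3% × −188B = −5.64B.
Δexcess reserves = Δreserves − Δrequired = +57B − (−5.64B) = +62.64 billion.

+62.64 billion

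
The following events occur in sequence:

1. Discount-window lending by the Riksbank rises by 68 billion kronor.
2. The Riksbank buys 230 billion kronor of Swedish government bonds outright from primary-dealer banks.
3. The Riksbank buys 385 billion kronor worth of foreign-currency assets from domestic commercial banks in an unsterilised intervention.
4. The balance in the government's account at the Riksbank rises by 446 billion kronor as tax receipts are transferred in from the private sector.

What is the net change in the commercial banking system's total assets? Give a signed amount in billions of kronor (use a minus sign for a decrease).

-378 billion

Discount-window loan 68 billion kronor: bank balance sheets expand → +68B.
OMO purchase (from banks) 230 billion kronor: just an asset swap on bank balance sheets → 0.
FX purchase 385 billion kronor: just an asset swap on bank balance sheets → 0.
Government account inflow 446 billion kronor: bank balance sheets shrink → −446B.
Net: 68 + 0 + 0 − 446 = -378 billion.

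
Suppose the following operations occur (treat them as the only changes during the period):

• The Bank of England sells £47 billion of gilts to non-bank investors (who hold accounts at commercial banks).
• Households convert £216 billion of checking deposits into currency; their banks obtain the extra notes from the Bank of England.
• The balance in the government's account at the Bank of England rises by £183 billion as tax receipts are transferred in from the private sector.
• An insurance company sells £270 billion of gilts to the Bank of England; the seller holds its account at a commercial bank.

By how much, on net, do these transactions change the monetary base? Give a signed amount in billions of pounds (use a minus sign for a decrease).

Asset sale (to non-banks) £47 billion: Bank of England balance sheet contracts → −£47B.
Currency withdrawal £216 billion: just a shift between currency and reserves — both are base money → 0.
Government account inflow £183 billion: reserves shift to a non-base liability → −£183B.
Asset purchase (from non-banks) £270 billion: Bank of England balance sheet expands → +£270B.
Net: −47 + 0 − 183 + 270 = +£40 billion.

+£40 billion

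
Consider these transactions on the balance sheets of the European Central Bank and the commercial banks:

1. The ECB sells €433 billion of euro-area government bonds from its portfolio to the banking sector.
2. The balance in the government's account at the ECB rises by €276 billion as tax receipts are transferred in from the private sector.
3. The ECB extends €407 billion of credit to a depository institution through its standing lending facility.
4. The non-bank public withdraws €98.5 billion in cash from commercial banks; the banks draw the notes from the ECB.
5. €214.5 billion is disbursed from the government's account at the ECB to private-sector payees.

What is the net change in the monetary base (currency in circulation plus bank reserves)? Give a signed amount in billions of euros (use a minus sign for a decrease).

ECB balance sheet:
  Assets:      Securities −€433B, Loans to banks +€407B
  Liabilities: Bank reserves −€186B, Currency in circulation +€98.5B, Government deposits +€61.5B
Commercial banking system:
  Assets:      Reserves at CB −€186B, Securities +€433B
  Liabilities: Checkable deposits −€160B, Borrowings from CB +€407B
Monetary base = currency + reserves: +€98.5B + (−€186B) = -€87.5 billion.

-€87.5 billion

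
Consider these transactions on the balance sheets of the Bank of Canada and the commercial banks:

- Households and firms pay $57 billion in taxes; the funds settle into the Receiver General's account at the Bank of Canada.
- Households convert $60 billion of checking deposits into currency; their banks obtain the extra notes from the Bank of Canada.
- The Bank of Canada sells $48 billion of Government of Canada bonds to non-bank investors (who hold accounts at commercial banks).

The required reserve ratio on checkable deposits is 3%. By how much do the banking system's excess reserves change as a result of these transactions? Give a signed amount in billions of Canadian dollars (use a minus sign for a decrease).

-$160.05 billion

Government account inflow $57 billion: reserves −$57B, deposits −$57B.
Currency withdrawal $60 billion: reserves −$60B, deposits −$60B.
Asset sale (to non-banks) $48 billion: reserves −$48B, deposits −$48B.
Totals: Δreserves = −$165B, Δdeposits = −$165B.
Δrequired reserves = 3% × −$165B = −$4.95B.
Δexcess reserves = Δreserves − Δrequired = −$165B − (−$4.95B) = -$160.05 billion.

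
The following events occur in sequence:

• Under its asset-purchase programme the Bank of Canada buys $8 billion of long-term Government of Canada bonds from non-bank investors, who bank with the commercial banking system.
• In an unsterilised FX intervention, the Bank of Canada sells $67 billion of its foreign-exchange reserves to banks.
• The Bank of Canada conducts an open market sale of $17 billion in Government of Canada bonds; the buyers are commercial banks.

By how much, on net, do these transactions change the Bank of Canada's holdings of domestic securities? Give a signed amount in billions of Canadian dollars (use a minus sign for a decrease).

-$9 billion

Asset purchase (from non-banks) $8 billion: securities added to the Bank of Canada's portfolio → +$8B.
FX sale $67 billion: the Bank of Canada's securities portfolio is untouched → 0.
OMO sale (to banks) $17 billion: securities removed from the Bank of Canada's portfolio → −$17B.
Net: 8 + 0 − 17 = -$9 billion.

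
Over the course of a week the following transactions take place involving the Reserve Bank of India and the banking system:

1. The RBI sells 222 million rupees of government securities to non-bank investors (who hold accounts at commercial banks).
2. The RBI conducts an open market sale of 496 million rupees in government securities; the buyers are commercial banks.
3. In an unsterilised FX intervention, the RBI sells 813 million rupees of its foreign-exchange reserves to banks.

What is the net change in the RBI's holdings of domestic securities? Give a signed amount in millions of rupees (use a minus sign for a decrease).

-718 million

Asset sale (to non-banks) 222 million rupees: securities removed from the RBI's portfolio → −222M.
OMO sale (to banks) 496 million rupees: securities removed from the RBI's portfolio → −496M.
FX sale 813 million rupees: the RBI's securities portfolio is untouched → 0.
Net: −222 − 496 + 0 = -718 million.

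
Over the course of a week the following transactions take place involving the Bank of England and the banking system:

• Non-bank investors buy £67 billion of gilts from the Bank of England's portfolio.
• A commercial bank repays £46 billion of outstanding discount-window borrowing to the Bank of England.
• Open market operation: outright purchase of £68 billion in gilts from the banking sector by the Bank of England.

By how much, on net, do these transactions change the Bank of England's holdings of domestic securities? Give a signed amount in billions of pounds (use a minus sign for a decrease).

+£1 billion

Asset sale (to non-banks) £67 billion: securities removed from the Bank of England's portfolio → −£67B.
Discount-window repayment £46 billion: the Bank of England's securities portfolio is untouched → 0.
OMO purchase (from banks) £68 billion: securities added to the Bank of England's portfolio → +£68B.
Net: −67 + 0 + 68 = +£1 billion.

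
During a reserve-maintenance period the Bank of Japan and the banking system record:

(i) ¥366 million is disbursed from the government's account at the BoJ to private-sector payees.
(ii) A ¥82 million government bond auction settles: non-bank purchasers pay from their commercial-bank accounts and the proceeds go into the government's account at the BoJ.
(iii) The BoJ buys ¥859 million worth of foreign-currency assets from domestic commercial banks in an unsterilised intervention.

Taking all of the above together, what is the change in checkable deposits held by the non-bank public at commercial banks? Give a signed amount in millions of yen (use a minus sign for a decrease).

+¥284 million

Government spending ¥366 million: non-bank counterparties' bank balances rise → +¥366M.
Government account inflow ¥82 million: non-bank counterparties' bank balances fall → −¥82M.
FX purchase ¥859 million: the counterparty is a bank, so public deposits are unchanged → 0.
Net: 366 − 82 + 0 = +¥284 million.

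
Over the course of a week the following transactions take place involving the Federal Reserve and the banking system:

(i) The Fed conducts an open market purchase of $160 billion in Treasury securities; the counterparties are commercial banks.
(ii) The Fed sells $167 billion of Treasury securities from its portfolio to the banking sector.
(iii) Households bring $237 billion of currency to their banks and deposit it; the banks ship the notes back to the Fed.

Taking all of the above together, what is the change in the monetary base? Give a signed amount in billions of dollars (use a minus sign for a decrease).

Fed balance sheet:
  Assets:      Securities −$7B
  Liabilities: Bank reserves +$230B, Currency in circulation −$237B
Monetary base = currency + reserves: −$237B + (+$230B) = -$7 billion.

-$7 billion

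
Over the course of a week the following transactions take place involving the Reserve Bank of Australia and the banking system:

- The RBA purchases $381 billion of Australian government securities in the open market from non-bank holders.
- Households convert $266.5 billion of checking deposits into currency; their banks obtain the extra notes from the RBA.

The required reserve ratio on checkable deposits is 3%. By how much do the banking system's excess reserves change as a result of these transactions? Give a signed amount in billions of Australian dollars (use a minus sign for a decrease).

+$111.065 billion

Asset purchase (from non-banks) $381 billion: reserves +$381B, deposits +$381B.
Currency withdrawal $266.5 billion: reserves −$266.5B, deposits −$266.5B.
Totals: Δreserves = +$114.5B, Δdeposits = +$114.5B.
Δrequired reserves = 3% × +$114.5B = +$3.435B.
Δexcess reserves = Δreserves − Δrequired = +$114.5B − (+$3.435B) = +$111.065 billion.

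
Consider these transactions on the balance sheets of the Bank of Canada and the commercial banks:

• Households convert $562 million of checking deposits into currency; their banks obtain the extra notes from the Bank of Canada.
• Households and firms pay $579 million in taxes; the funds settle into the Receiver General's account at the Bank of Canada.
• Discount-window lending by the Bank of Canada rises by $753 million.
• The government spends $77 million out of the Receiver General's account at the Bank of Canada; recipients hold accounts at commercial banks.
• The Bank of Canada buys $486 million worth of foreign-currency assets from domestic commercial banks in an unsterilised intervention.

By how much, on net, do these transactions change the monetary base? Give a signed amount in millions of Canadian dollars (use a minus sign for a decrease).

Bank of Canada balance sheet:
  Assets:      Loans to banks +$753M, Foreign assets +$486M
  Liabilities: Bank reserves +$175M, Currency in circulation +$562M, Government deposits +$502M
Commercial banking system:
  Assets:      Reserves at CB +$175M, Foreign assets −$486M
  Liabilities: Checkable deposits −$1064M, Borrowings from CB +$753M
Monetary base = currency + reserves: +$562M + (+$175M) = +$737 million.

+$737 million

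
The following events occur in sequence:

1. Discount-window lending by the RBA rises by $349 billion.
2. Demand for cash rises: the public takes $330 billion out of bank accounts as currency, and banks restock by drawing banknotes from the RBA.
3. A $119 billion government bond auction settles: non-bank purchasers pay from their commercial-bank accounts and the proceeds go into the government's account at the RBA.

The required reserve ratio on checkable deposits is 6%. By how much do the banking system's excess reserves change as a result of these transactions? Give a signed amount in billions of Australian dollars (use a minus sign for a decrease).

-$73.06 billion

Discount-window loan $349 billion: reserves +$349B, deposits 0.
Currency withdrawal $330 billion: reserves −$330B, deposits −$330B.
Government account inflow $119 billion: reserves −$119B, deposits −$119B.
Totals: Δreserves = −$100B, Δdeposits = −$449B.
Δrequired reserves = 6% × −$449B = −$26.94B.
Δexcess reserves = Δreserves − Δrequired = −$100B − (−$26.94B) = -$73.06 billion.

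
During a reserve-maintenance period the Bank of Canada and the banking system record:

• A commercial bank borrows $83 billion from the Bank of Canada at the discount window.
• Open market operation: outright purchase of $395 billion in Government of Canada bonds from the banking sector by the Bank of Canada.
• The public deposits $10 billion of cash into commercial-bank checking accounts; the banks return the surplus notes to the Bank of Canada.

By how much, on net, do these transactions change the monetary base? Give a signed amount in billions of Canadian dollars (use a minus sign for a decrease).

+$478 billion

Discount-window loan $83 billion: Bank of Canada balance sheet expands → +$83B.
OMO purchase (from banks) $395 billion: Bank of Canada balance sheet expands → +$395B.
Currency deposit $10 billion: just a shift between currency and reserves — both are base money → 0.
Net: 83 + 395 + 0 = +$478 billion.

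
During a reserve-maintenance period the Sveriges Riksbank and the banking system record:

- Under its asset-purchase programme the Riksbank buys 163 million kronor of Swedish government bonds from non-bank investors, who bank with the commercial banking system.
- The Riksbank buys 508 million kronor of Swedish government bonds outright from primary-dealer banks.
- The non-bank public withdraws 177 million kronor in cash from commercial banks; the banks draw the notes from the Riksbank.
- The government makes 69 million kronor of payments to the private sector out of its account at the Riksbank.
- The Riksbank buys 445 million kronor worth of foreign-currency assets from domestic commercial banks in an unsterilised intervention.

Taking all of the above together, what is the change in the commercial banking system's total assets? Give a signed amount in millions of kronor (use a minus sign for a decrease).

Asset purchase (from non-banks) 163 million kronor: bank balance sheets expand → +163M.
OMO purchase (from banks) 508 million kronor: just an asset swap on bank balance sheets → 0.
Currency withdrawal 177 million kronor: bank balance sheets shrink → −177M.
Government spending 69 million kronor: bank balance sheets expand → +69M.
FX purchase 445 million kronor: just an asset swap on bank balance sheets → 0.
Net: 163 + 0 − 177 + 69 + 0 = +55 million.

+55 million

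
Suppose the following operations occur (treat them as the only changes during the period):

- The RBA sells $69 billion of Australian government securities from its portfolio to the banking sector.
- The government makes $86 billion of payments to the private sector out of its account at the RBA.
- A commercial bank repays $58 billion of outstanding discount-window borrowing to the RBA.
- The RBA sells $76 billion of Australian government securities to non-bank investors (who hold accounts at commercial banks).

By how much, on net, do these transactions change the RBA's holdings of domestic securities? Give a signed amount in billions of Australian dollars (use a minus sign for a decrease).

OMO sale (to banks) $69 billion: securities removed from the RBA's portfolio → −$69B.
Government spending $86 billion: the RBA's securities portfolio is untouched → 0.
Discount-window repayment $58 billion: the RBA's securities portfolio is untouched → 0.
Asset sale (to non-banks) $76 billion: securities removed from the RBA's portfolio → −$76B.
Net: −69 + 0 + 0 − 76 = -$145 billion.

-$145 billion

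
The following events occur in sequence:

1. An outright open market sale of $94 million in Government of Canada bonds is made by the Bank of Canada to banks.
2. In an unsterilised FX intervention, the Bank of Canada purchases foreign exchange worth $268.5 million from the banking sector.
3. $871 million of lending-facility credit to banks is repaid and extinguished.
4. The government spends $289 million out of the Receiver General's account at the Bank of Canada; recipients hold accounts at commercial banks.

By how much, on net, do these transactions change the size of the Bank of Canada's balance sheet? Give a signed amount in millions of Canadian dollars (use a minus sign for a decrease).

-$696.5 million

OMO sale (to banks) $94 million: a Bank of Canada asset is shed → −$94M.
FX purchase $268.5 million: a Bank of Canada asset is acquired → +$268.5M.
Discount-window repayment $871 million: a Bank of Canada asset is shed → −$871M.
Government spending $289 million: only the composition of liabilities changes → 0.
Net: −94 + 268.5 − 871 + 0 = -$696.5 million.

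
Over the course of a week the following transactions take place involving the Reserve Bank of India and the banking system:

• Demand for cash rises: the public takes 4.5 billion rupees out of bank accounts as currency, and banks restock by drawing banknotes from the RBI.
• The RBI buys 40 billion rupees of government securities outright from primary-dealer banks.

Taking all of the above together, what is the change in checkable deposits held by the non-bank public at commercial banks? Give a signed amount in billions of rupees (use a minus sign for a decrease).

-4.5 billion

Currency withdrawal 4.5 billion rupees: non-bank counterparties' bank balances fall → −4.5B.
OMO purchase (from banks) 40 billion rupees: the counterparty is a bank, so public deposits are unchanged → 0.
Net: −4.5 + 0 = -4.5 billion.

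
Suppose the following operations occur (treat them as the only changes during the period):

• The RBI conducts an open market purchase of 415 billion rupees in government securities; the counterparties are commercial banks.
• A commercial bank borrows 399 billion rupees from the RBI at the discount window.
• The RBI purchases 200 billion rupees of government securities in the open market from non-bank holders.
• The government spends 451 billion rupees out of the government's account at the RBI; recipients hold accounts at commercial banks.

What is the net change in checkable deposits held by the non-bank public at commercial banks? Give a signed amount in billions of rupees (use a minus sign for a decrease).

+651 billion

OMO purchase (from banks) 415 billion rupees: the counterparty is a bank, so public deposits are unchanged → 0.
Discount-window loan 399 billion rupees: the counterparty is a bank, so public deposits are unchanged → 0.
Asset purchase (from non-banks) 200 billion rupees: non-bank counterparties' bank balances rise → +200B.
Government spending 451 billion rupees: non-bank counterparties' bank balances rise → +451B.
Net: 0 + 0 + 200 + 451 = +651 billion.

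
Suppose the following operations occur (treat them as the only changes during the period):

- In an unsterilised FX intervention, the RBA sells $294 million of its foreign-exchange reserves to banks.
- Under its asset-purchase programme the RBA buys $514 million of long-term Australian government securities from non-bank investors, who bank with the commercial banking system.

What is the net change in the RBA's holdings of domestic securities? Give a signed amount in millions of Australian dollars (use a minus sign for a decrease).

FX sale $294 million: the RBA's securities portfolio is untouched → 0.
Asset purchase (from non-banks) $514 million: securities added to the RBA's portfolio → +$514M.
Net: 0 + 514 = +$514 million.

+$514 million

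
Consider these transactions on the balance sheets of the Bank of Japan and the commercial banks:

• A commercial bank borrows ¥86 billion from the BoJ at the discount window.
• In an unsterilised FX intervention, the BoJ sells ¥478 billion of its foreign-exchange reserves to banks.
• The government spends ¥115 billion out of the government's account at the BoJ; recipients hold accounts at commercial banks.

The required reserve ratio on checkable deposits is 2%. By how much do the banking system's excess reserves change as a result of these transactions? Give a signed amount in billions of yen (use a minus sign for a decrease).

-¥279.3 billion

Discount-window loan ¥86 billion: reserves +¥86B, deposits 0.
FX sale ¥478 billion: reserves −¥478B, deposits 0.
Government spending ¥115 billion: reserves +¥115B, deposits +¥115B.
Totals: Δreserves = −¥277B, Δdeposits = +¥115B.
Δrequired reserves = 2% × +¥115B = +¥2.3B.
Δexcess reserves = Δreserves − Δrequired = −¥277B − (+¥2.3B) = -¥279.3 billion.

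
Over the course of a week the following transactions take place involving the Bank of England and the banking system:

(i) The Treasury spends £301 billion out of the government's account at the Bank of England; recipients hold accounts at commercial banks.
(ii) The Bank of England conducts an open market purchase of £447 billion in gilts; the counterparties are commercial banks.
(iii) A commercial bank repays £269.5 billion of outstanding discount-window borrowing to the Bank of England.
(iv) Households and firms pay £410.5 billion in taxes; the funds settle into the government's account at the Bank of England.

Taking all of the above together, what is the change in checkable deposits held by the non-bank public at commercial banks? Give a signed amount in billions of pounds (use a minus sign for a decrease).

-£109.5 billion

Bank of England balance sheet:
  Assets:      Securities +£447B, Loans to banks −£269.5B
  Liabilities: Bank reserves +£68B, Government deposits +£109.5B
Commercial banking system:
  Assets:      Reserves at CB +£68B, Securities −£447B
  Liabilities: Checkable deposits −£109.5B, Borrowings from CB −£269.5B
So the change in checkable deposits held by the non-bank public at commercial banks is -£109.5 billion.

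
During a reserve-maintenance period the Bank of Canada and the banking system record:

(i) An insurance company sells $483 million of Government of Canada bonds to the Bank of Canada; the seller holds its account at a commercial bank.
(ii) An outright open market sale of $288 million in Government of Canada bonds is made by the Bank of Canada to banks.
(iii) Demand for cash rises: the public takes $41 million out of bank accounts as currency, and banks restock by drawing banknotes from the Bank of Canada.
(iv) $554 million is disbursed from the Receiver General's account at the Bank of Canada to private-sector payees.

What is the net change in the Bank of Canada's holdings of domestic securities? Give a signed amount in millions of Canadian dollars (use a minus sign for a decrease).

Asset purchase (from non-banks) $483 million: securities added to the Bank of Canada's portfolio → +$483M.
OMO sale (to banks) $288 million: securities removed from the Bank of Canada's portfolio → −$288M.
Currency withdrawal $41 million: the Bank of Canada's securities portfolio is untouched → 0.
Government spending $554 million: the Bank of Canada's securities portfolio is untouched → 0.
Net: 483 − 288 + 0 + 0 = +$195 million.

+$195 million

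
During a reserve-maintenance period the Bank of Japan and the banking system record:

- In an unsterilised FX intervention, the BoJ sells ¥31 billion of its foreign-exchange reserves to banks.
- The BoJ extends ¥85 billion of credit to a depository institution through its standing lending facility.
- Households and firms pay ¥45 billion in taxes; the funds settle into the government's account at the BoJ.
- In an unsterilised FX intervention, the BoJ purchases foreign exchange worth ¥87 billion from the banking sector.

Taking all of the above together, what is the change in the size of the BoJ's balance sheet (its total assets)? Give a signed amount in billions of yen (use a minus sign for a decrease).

BoJ balance sheet:
  Assets:      Loans to banks +¥85B, Foreign assets +¥56B
  Liabilities: Bank reserves +¥96B, Government deposits +¥45B
Commercial banking system:
  Assets:      Reserves at CB +¥96B, Foreign assets −¥56B
  Liabilities: Checkable deposits −¥45B, Borrowings from CB +¥85B
Change in total BoJ assets = +¥141 billion.

+¥141 billion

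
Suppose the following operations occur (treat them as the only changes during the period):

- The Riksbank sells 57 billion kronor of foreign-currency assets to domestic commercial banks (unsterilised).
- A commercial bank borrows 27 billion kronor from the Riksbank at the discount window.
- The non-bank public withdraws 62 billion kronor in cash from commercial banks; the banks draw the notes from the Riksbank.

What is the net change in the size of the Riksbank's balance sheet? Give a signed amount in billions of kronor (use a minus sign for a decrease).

-30 billion

Riksbank balance sheet:
  Assets:      Loans to banks +27B, Foreign assets −57B
  Liabilities: Bank reserves −92B, Currency in circulation +62B
Commercial banking system:
  Assets:      Reserves at CB −92B, Foreign assets +57B
  Liabilities: Checkable deposits −62B, Borrowings from CB +27B
Change in total Riksbank assets = -30 billion.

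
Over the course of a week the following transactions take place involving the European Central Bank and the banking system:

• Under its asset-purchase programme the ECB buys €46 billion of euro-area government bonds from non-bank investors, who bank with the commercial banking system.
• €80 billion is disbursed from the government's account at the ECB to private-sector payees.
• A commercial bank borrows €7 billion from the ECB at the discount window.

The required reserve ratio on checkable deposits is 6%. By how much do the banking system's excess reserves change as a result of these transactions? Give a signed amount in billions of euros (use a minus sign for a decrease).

Asset purchase (from non-banks) €46 billion: reserves +€46B, deposits +€46B.
Government spending €80 billion: reserves +€80B, deposits +€80B.
Discount-window loan €7 billion: reserves +€7B, deposits 0.
Totals: Δreserves = +€133B, Δdeposits = +€126B.
Δrequired reserves = 6% × +€126B = +€7.56B.
Δexcess reserves = Δreserves − Δrequired = +€133B − (+€7.56B) = +€125.44 billion.

+€125.44 billion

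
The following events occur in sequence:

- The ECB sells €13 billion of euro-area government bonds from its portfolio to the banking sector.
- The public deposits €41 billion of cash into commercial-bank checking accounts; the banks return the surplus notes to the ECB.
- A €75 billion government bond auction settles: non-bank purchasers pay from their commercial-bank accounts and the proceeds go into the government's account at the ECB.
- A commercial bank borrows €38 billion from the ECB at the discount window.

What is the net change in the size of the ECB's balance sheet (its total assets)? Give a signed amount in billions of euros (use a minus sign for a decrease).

ECB balance sheet:
  Assets:      Securities −€13B, Loans to banks +€38B
  Liabilities: Bank reserves −€9B, Currency in circulation −€41B, Government deposits +€75B
Change in total ECB assets = +€25 billion.

+€25 billion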